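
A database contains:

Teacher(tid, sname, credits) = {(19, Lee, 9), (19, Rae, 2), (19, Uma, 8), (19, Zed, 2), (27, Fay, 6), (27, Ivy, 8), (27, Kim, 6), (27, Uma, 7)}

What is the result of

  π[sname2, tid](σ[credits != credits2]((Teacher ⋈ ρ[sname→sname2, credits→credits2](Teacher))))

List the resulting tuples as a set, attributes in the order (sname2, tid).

ρ[sname→sname2, credits→credits2]: schema becomes (tid, sname2, credits2); tuples unchanged.
Teacher ⋈ ρ[sname→sname2, credits→credits2](Teacher) (natural join on tid): {(19, Lee, 9, Lee, 9), (19, Lee, 9, Rae, 2), (19, Lee, 9, Uma, 8), (19, Lee, 9, Zed, 2), (19, Rae, 2, Lee, 9), (19, Rae, 2, Rae, 2), (19, Rae, 2, Uma, 8), (19, Rae, 2, Zed, 2), (19, Uma, 8, Lee, 9), (19, Uma, 8, Rae, 2), (19, Uma, 8, Uma, 8), (19, Uma, 8, Zed, 2), (19, Zed, 2, Lee, 9), (19, Zed, 2, Rae, 2), (19, Zed, 2, Uma, 8), (19, Zed, 2, Zed, 2), (27, Fay, 6, Fay, 6), (27, Fay, 6, Ivy, 8), (27, Fay, 6, Kim, 6), (27, Fay, 6, Uma, 7), (27, Ivy, 8, Fay, 6), (27, Ivy, 8, Ivy, 8), (27, Ivy, 8, Kim, 6), (27, Ivy, 8, Uma, 7), (27, Kim, 6, Fay, 6), (27, Kim, 6, Ivy, 8), (27, Kim, 6, Kim, 6), (27, Kim, 6, Uma, 7), (27, Uma, 7, Fay, 6), (27, Uma, 7, Ivy, 8), (27, Uma, 7, Kim, 6), (27, Uma, 7, Uma, 7)}
Selection credits != credits2: {(19, Lee, 9, Rae, 2), (19, Lee, 9, Uma, 8), (19, Lee, 9, Zed, 2), (19, Rae, 2, Lee, 9), (19, Rae, 2, Uma, 8), (19, Uma, 8, Lee, 9), (19, Uma, 8, Rae, 2), (19, Uma, 8, Zed, 2), (19, Zed, 2, Lee, 9), (19, Zed, 2, Uma, 8), (27, Fay, 6, Ivy, 8), (27, Fay, 6, Uma, 7), (27, Ivy, 8, Fay, 6), (27, Ivy, 8, Kim, 6), (27, Ivy, 8, Uma, 7), (27, Kim, 6, Ivy, 8), (27, Kim, 6, Uma, 7), (27, Uma, 7, Fay, 6), (27, Uma, 7, Ivy, 8), (27, Uma, 7, Kim, 6)}
Keep only column(s) sname2, tid (12 duplicate(s) eliminated): {(Fay, 27), (Ivy, 27), (Kim, 27), (Lee, 19), (Rae, 19), (Uma, 19), (Uma, 27), (Zed, 19)}

{(Fay, 27), (Ivy, 27), (Kim, 27), (Lee, 19), (Rae, 19), (Uma, 19), (Uma, 27), (Zed, 19)}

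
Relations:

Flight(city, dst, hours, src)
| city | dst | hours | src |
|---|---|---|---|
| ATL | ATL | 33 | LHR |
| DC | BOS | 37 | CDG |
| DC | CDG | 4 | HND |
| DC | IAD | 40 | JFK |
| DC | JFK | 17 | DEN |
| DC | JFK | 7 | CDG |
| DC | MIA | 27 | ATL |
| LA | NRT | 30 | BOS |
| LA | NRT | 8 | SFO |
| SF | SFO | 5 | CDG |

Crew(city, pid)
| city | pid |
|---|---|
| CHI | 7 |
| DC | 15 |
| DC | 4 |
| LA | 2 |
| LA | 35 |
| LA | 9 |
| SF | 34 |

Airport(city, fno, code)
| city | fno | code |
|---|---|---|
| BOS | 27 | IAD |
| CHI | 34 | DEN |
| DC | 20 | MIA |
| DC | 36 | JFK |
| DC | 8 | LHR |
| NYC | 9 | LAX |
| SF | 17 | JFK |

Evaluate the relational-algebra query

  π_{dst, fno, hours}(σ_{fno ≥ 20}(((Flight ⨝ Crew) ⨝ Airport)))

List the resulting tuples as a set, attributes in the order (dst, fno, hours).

{(BOS, 20, 37), (BOS, 36, 37), (CDG, 20, 4), (CDG, 36, 4), (IAD, 20, 40), (IAD, 36, 40), (JFK, 20, 17), (JFK, 20, 7), (JFK, 36, 17), (JFK, 36, 7), (MIA, 20, 27), (MIA, 36, 27)}

Natural join on city: {(DC, BOS, 37, CDG, 15), (DC, BOS, 37, CDG, 4), (DC, CDG, 4, HND, 15), (DC, CDG, 4, HND, 4), (DC, IAD, 40, JFK, 15), (DC, IAD, 40, JFK, 4), (DC, JFK, 17, DEN, 15), (DC, JFK, 17, DEN, 4), (DC, JFK, 7, CDG, 15), (DC, JFK, 7, CDG, 4), (DC, MIA, 27, ATL, 15), (DC, MIA, 27, ATL, 4), (LA, NRT, 30, BOS, 2), (LA, NRT, 30, BOS, 35), (LA, NRT, 30, BOS, 9), (LA, NRT, 8, SFO, 2), (LA, NRT, 8, SFO, 35), (LA, NRT, 8, SFO, 9), (SF, SFO, 5, CDG, 34)}
Natural join on city: {(DC, BOS, 37, CDG, 15, 20, MIA), (DC, BOS, 37, CDG, 15, 36, JFK), (DC, BOS, 37, CDG, 15, 8, LHR), (DC, BOS, 37, CDG, 4, 20, MIA), (DC, BOS, 37, CDG, 4, 36, JFK), (DC, BOS, 37, CDG, 4, 8, LHR), (DC, CDG, 4, HND, 15, 20, MIA), (DC, CDG, 4, HND, 15, 36, JFK), (DC, CDG, 4, HND, 15, 8, LHR), (DC, CDG, 4, HND, 4, 20, MIA), (DC, CDG, 4, HND, 4, 36, JFK), (DC, CDG, 4, HND, 4, 8, LHR), (DC, IAD, 40, JFK, 15, 20, MIA), (DC, IAD, 40, JFK, 15, 36, JFK), (DC, IAD, 40, JFK, 15, 8, LHR), (DC, IAD, 40, JFK, 4, 20, MIA), (DC, IAD, 40, JFK, 4, 36, JFK), (DC, IAD, 40, JFK, 4, 8, LHR), (DC, JFK, 17, DEN, 15, 20, MIA), (DC, JFK, 17, DEN, 15, 36, JFK), (DC, JFK, 17, DEN, 15, 8, LHR), (DC, JFK, 17, DEN, 4, 20, MIA), (DC, JFK, 17, DEN, 4, 36, JFK), (DC, JFK, 17, DEN, 4, 8, LHR), (DC, JFK, 7, CDG, 15, 20, MIA), (DC, JFK, 7, CDG, 15, 36, JFK), (DC, JFK, 7, CDG, 15, 8, LHR), (DC, JFK, 7, CDG, 4, 20, MIA), (DC, JFK, 7, CDG, 4, 36, JFK), (DC, JFK, 7, CDG, 4, 8, LHR), (DC, MIA, 27, ATL, 15, 20, MIA), (DC, MIA, 27, ATL, 15, 36, JFK), (DC, MIA, 27, ATL, 15, 8, LHR), (DC, MIA, 27, ATL, 4, 20, MIA), (DC, MIA, 27, ATL, 4, 36, JFK), (DC, MIA, 27, ATL, 4, 8, LHR), (SF, SFO, 5, CDG, 34, 17, JFK)}
Apply σ_{fno ≥ 20}; surviving tuples: {(DC, BOS, 37, CDG, 15, 20, MIA), (DC, BOS, 37, CDG, 15, 36, JFK), (DC, BOS, 37, CDG, 4, 20, MIA), (DC, BOS, 37, CDG, 4, 36, JFK), (DC, CDG, 4, HND, 15, 20, MIA), (DC, CDG, 4, HND, 15, 36, JFK), (DC, CDG, 4, HND, 4, 20, MIA), (DC, CDG, 4, HND, 4, 36, JFK), (DC, IAD, 40, JFK, 15, 20, MIA), (DC, IAD, 40, JFK, 15, 36, JFK), (DC, IAD, 40, JFK, 4, 20, MIA), (DC, IAD, 40, JFK, 4, 36, JFK), (DC, JFK, 17, DEN, 15, 20, MIA), (DC, JFK, 17, DEN, 15, 36, JFK), (DC, JFK, 17, DEN, 4, 20, MIA), (DC, JFK, 17, DEN, 4, 36, JFK), (DC, JFK, 7, CDG, 15, 20, MIA), (DC, JFK, 7, CDG, 15, 36, JFK), (DC, JFK, 7, CDG, 4, 20, MIA), (DC, JFK, 7, CDG, 4, 36, JFK), (DC, MIA, 27, ATL, 15, 20, MIA), (DC, MIA, 27, ATL, 15, 36, JFK), (DC, MIA, 27, ATL, 4, 20, MIA), (DC, MIA, 27, ATL, 4, 36, JFK)}
Projecting to dst, fno, hours (12 duplicate(s) eliminated): {(BOS, 20, 37), (BOS, 36, 37), (CDG, 20, 4), (CDG, 36, 4), (IAD, 20, 40), (IAD, 36, 40), (JFK, 20, 17), (JFK, 20, 7), (JFK, 36, 17), (JFK, 36, 7), (MIA, 20, 27), (MIA, 36, 27)}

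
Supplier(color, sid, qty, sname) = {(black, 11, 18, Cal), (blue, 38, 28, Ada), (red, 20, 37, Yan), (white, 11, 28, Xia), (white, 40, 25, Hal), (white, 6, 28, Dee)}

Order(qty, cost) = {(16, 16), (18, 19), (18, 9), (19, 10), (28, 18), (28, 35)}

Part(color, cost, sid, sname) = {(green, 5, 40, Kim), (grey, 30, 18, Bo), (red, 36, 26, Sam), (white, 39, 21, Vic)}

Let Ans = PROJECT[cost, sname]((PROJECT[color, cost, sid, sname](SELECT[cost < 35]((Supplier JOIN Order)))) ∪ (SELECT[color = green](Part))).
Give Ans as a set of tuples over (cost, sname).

{(18, Ada), (18, Dee), (18, Xia), (19, Cal), (5, Kim), (9, Cal)}

Supplier ⋈ Order (natural join on qty): {(black, 11, 18, Cal, 19), (black, 11, 18, Cal, 9), (blue, 38, 28, Ada, 18), (blue, 38, 28, Ada, 35), (white, 11, 28, Xia, 18), (white, 11, 28, Xia, 35), (white, 6, 28, Dee, 18), (white, 6, 28, Dee, 35)}
σ[cost < 35]: keep tuples satisfying cost < 35 → {(black, 11, 18, Cal, 19), (black, 11, 18, Cal, 9), (blue, 38, 28, Ada, 18), (white, 11, 28, Xia, 18), (white, 6, 28, Dee, 18)}
π_{color, cost, sid, sname} gives {(black, 19, 11, Cal), (black, 9, 11, Cal), (blue, 18, 38, Ada), (white, 18, 11, Xia), (white, 18, 6, Dee)}.
σ[color = green]: keep tuples satisfying color = green → {(green, 5, 40, Kim)}
Union: {(black, 19, 11, Cal), (black, 9, 11, Cal), (blue, 18, 38, Ada), (white, 18, 11, Xia), (white, 18, 6, Dee)} with {(green, 5, 40, Kim)} → {(black, 19, 11, Cal), (black, 9, 11, Cal), (blue, 18, 38, Ada), (green, 5, 40, Kim), (white, 18, 11, Xia), (white, 18, 6, Dee)}
π_{cost, sname} gives {(18, Ada), (18, Dee), (18, Xia), (19, Cal), (5, Kim), (9, Cal)}.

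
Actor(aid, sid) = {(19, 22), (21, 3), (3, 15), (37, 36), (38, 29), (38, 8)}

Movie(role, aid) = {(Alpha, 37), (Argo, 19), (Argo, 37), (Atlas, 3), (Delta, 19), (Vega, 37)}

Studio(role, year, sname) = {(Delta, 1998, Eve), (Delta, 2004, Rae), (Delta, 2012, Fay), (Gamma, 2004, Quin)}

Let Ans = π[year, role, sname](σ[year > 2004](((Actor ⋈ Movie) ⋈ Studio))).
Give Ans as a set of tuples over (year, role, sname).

Natural join on aid: {(19, 22, Argo), (19, 22, Delta), (3, 15, Atlas), (37, 36, Alpha), (37, 36, Argo), (37, 36, Vega)}
Natural join on role: {(19, 22, Delta, 1998, Eve), (19, 22, Delta, 2004, Rae), (19, 22, Delta, 2012, Fay)}
Selection year > 2004: {(19, 22, Delta, 2012, Fay)}
Keep only column(s) year, role, sname: {(2012, Delta, Fay)}

{(2012, Delta, Fay)}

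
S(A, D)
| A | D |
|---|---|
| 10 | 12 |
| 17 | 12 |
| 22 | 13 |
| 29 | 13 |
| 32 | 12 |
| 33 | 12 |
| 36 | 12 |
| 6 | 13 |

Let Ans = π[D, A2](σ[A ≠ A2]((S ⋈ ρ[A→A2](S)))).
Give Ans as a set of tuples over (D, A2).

{(12, 10), (12, 17), (12, 32), (12, 33), (12, 36), (13, 22), (13, 29), (13, 6)}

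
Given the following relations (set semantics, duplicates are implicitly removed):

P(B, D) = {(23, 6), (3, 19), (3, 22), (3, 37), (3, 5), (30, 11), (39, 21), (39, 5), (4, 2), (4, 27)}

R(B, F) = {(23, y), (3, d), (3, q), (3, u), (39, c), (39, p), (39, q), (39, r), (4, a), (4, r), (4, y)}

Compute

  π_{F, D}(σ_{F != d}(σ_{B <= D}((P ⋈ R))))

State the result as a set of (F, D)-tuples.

Natural join on B: {(23, 6, y), (3, 19, d), (3, 19, q), (3, 19, u), (3, 22, d), (3, 22, q), (3, 22, u), (3, 37, d), (3, 37, q), (3, 37, u), (3, 5, d), (3, 5, q), (3, 5, u), (39, 21, c), (39, 21, p), (39, 21, q), (39, 21, r), (39, 5, c), (39, 5, p), (39, 5, q), (39, 5, r), (4, 2, a), (4, 2, r), (4, 2, y), (4, 27, a), (4, 27, r), (4, 27, y)}
σ[B <= D]: keep tuples satisfying B <= D → {(3, 19, d), (3, 19, q), (3, 19, u), (3, 22, d), (3, 22, q), (3, 22, u), (3, 37, d), (3, 37, q), (3, 37, u), (3, 5, d), (3, 5, q), (3, 5, u), (4, 27, a), (4, 27, r), (4, 27, y)}
σ[F != d]: keep tuples satisfying F != d → {(3, 19, q), (3, 19, u), (3, 22, q), (3, 22, u), (3, 37, q), (3, 37, u), (3, 5, q), (3, 5, u), (4, 27, a), (4, 27, r), (4, 27, y)}
π[F, D]: project onto (F, D) → {(a, 27), (q, 19), (q, 22), (q, 37), (q, 5), (r, 27), (u, 19), (u, 22), (u, 37), (u, 5), (y, 27)}

{(a, 27), (q, 19), (q, 22), (q, 37), (q, 5), (r, 27), (u, 19), (u, 22), (u, 37), (u, 5), (y, 27)}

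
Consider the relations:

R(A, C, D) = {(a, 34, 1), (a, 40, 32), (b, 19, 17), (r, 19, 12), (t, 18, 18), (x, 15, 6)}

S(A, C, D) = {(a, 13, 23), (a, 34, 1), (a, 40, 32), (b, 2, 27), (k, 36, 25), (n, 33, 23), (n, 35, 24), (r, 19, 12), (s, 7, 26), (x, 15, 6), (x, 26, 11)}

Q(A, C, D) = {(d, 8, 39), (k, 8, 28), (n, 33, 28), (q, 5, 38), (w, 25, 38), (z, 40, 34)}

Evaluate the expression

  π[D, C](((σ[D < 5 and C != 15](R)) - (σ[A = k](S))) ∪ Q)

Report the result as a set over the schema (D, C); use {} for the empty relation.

{(1, 34), (28, 33), (28, 8), (34, 40), (38, 25), (38, 5), (39, 8)}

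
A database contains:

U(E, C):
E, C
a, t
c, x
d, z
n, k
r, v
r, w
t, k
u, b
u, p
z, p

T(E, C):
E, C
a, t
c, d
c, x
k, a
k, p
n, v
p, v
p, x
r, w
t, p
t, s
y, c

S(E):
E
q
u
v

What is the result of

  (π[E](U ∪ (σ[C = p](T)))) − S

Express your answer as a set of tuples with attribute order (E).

σ[C = p]: keep tuples satisfying C = p → {(k, p), (t, p)}
Set union of the two operands is {(a, t), (c, x), (d, z), (k, p), (n, k), (r, v), (r, w), (t, k), (t, p), (u, b), (u, p), (z, p)}.
π_{E} gives {a, c, d, k, n, r, t, u, z} (3 duplicate(s) eliminated).
Set difference of the two operands is {a, c, d, k, n, r, t, z}.

{a, c, d, k, n, r, t, z}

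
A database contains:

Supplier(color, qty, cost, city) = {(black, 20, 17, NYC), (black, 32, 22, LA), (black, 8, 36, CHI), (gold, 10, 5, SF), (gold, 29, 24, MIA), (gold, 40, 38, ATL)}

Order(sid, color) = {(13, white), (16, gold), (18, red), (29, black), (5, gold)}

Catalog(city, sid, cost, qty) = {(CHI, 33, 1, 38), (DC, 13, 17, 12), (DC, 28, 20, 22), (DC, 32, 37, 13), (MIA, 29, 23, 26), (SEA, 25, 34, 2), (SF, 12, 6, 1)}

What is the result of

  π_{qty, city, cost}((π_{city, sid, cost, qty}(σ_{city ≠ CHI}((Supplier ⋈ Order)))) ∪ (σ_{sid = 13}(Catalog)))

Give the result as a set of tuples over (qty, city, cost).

Supplier ⋈ Order (natural join on color): {(black, 20, 17, NYC, 29), (black, 32, 22, LA, 29), (black, 8, 36, CHI, 29), (gold, 10, 5, SF, 16), (gold, 10, 5, SF, 5), (gold, 29, 24, MIA, 16), (gold, 29, 24, MIA, 5), (gold, 40, 38, ATL, 16), (gold, 40, 38, ATL, 5)}
Apply σ_{city ≠ CHI}; surviving tuples: {(black, 20, 17, NYC, 29), (black, 32, 22, LA, 29), (gold, 10, 5, SF, 16), (gold, 10, 5, SF, 5), (gold, 29, 24, MIA, 16), (gold, 29, 24, MIA, 5), (gold, 40, 38, ATL, 16), (gold, 40, 38, ATL, 5)}
Projecting to city, sid, cost, qty: {(ATL, 16, 38, 40), (ATL, 5, 38, 40), (LA, 29, 22, 32), (MIA, 16, 24, 29), (MIA, 5, 24, 29), (NYC, 29, 17, 20), (SF, 16, 5, 10), (SF, 5, 5, 10)}
Apply σ_{sid = 13}; surviving tuples: {(DC, 13, 17, 12)}
Set union of the two operands is {(ATL, 16, 38, 40), (ATL, 5, 38, 40), (DC, 13, 17, 12), (LA, 29, 22, 32), (MIA, 16, 24, 29), (MIA, 5, 24, 29), (NYC, 29, 17, 20), (SF, 16, 5, 10), (SF, 5, 5, 10)}.
Projecting to qty, city, cost (3 duplicate(s) eliminated): {(10, SF, 5), (12, DC, 17), (20, NYC, 17), (29, MIA, 24), (32, LA, 22), (40, ATL, 38)}

{(10, SF, 5), (12, DC, 17), (20, NYC, 17), (29, MIA, 24), (32, LA, 22), (40, ATL, 38)}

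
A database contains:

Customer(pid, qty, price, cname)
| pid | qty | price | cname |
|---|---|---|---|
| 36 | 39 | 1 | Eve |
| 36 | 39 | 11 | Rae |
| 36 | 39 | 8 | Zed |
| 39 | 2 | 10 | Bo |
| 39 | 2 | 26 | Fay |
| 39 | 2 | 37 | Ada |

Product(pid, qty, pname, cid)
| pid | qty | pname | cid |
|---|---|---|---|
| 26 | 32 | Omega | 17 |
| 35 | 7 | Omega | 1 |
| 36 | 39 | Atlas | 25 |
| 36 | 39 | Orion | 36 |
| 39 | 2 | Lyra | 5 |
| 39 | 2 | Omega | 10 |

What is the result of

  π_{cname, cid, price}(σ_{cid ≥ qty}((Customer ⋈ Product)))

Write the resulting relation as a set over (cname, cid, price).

{(Ada, 10, 37), (Ada, 5, 37), (Bo, 10, 10), (Bo, 5, 10), (Fay, 10, 26), (Fay, 5, 26)}

Joining Customer and Product on pid, qty yields {(36, 39, 1, Eve, Atlas, 25), (36, 39, 1, Eve, Orion, 36), (36, 39, 11, Rae, Atlas, 25), (36, 39, 11, Rae, Orion, 36), (36, 39, 8, Zed, Atlas, 25), (36, 39, 8, Zed, Orion, 36), (39, 2, 10, Bo, Lyra, 5), (39, 2, 10, Bo, Omega, 10), (39, 2, 26, Fay, Lyra, 5), (39, 2, 26, Fay, Omega, 10), (39, 2, 37, Ada, Lyra, 5), (39, 2, 37, Ada, Omega, 10)}.
Apply σ_{cid ≥ qty}; surviving tuples: {(39, 2, 10, Bo, Lyra, 5), (39, 2, 10, Bo, Omega, 10), (39, 2, 26, Fay, Lyra, 5), (39, 2, 26, Fay, Omega, 10), (39, 2, 37, Ada, Lyra, 5), (39, 2, 37, Ada, Omega, 10)}
Keep only column(s) cname, cid, price: {(Ada, 10, 37), (Ada, 5, 37), (Bo, 10, 10), (Bo, 5, 10), (Fay, 10, 26), (Fay, 5, 26)}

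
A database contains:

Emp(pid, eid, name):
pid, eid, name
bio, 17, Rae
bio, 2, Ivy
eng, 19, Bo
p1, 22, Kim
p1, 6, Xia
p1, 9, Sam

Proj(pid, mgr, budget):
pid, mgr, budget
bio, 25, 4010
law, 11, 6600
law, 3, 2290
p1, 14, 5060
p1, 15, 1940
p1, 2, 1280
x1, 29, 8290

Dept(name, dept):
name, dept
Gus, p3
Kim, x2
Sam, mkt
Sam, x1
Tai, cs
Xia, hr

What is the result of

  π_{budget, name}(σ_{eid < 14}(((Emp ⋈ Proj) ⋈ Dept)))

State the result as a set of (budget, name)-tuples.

Natural join on pid: {(bio, 17, Rae, 25, 4010), (bio, 2, Ivy, 25, 4010), (p1, 22, Kim, 14, 5060), (p1, 22, Kim, 15, 1940), (p1, 22, Kim, 2, 1280), (p1, 6, Xia, 14, 5060), (p1, 6, Xia, 15, 1940), (p1, 6, Xia, 2, 1280), (p1, 9, Sam, 14, 5060), (p1, 9, Sam, 15, 1940), (p1, 9, Sam, 2, 1280)}
Natural join on name: {(p1, 22, Kim, 14, 5060, x2), (p1, 22, Kim, 15, 1940, x2), (p1, 22, Kim, 2, 1280, x2), (p1, 6, Xia, 14, 5060, hr), (p1, 6, Xia, 15, 1940, hr), (p1, 6, Xia, 2, 1280, hr), (p1, 9, Sam, 14, 5060, mkt), (p1, 9, Sam, 14, 5060, x1), (p1, 9, Sam, 15, 1940, mkt), (p1, 9, Sam, 15, 1940, x1), (p1, 9, Sam, 2, 1280, mkt), (p1, 9, Sam, 2, 1280, x1)}
σ[eid < 14]: keep tuples satisfying eid < 14 → {(p1, 6, Xia, 14, 5060, hr), (p1, 6, Xia, 15, 1940, hr), (p1, 6, Xia, 2, 1280, hr), (p1, 9, Sam, 14, 5060, mkt), (p1, 9, Sam, 14, 5060, x1), (p1, 9, Sam, 15, 1940, mkt), (p1, 9, Sam, 15, 1940, x1), (p1, 9, Sam, 2, 1280, mkt), (p1, 9, Sam, 2, 1280, x1)}
π_{budget, name} gives {(1280, Sam), (1280, Xia), (1940, Sam), (1940, Xia), (5060, Sam), (5060, Xia)} (3 duplicate(s) eliminated).

{(1280, Sam), (1280, Xia), (1940, Sam), (1940, Xia), (5060, Sam), (5060, Xia)}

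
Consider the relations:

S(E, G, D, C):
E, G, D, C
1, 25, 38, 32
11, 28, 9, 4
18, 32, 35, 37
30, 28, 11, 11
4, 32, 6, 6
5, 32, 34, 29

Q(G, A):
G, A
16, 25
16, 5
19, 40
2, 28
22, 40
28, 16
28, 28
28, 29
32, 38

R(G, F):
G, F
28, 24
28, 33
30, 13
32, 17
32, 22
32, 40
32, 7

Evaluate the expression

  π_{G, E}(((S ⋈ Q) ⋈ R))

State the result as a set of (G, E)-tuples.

{(28, 11), (28, 30), (32, 18), (32, 4), (32, 5)}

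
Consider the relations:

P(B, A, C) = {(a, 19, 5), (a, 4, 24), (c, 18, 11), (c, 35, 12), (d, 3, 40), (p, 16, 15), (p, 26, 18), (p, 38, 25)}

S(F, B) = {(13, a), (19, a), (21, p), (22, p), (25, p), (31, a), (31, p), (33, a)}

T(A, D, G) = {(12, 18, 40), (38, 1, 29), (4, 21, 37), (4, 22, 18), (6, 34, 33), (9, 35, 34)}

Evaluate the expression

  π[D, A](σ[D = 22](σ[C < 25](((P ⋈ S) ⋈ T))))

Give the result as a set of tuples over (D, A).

Joining P and S on B yields {(a, 19, 5, 13), (a, 19, 5, 19), (a, 19, 5, 31), (a, 19, 5, 33), (a, 4, 24, 13), (a, 4, 24, 19), (a, 4, 24, 31), (a, 4, 24, 33), (p, 16, 15, 21), (p, 16, 15, 22), (p, 16, 15, 25), (p, 16, 15, 31), (p, 26, 18, 21), (p, 26, 18, 22), (p, 26, 18, 25), (p, 26, 18, 31), (p, 38, 25, 21), (p, 38, 25, 22), (p, 38, 25, 25), (p, 38, 25, 31)}.
Joining (P ⋈ S) and T on A yields {(a, 4, 24, 13, 21, 37), (a, 4, 24, 13, 22, 18), (a, 4, 24, 19, 21, 37), (a, 4, 24, 19, 22, 18), (a, 4, 24, 31, 21, 37), (a, 4, 24, 31, 22, 18), (a, 4, 24, 33, 21, 37), (a, 4, 24, 33, 22, 18), (p, 38, 25, 21, 1, 29), (p, 38, 25, 22, 1, 29), (p, 38, 25, 25, 1, 29), (p, 38, 25, 31, 1, 29)}.
Apply σ_{C < 25}; surviving tuples: {(a, 4, 24, 13, 21, 37), (a, 4, 24, 13, 22, 18), (a, 4, 24, 19, 21, 37), (a, 4, 24, 19, 22, 18), (a, 4, 24, 31, 21, 37), (a, 4, 24, 31, 22, 18), (a, 4, 24, 33, 21, 37), (a, 4, 24, 33, 22, 18)}
Apply σ_{D = 22}; surviving tuples: {(a, 4, 24, 13, 22, 18), (a, 4, 24, 19, 22, 18), (a, 4, 24, 31, 22, 18), (a, 4, 24, 33, 22, 18)}
π_{D, A} gives {(22, 4)} (3 duplicate(s) eliminated).

{(22, 4)}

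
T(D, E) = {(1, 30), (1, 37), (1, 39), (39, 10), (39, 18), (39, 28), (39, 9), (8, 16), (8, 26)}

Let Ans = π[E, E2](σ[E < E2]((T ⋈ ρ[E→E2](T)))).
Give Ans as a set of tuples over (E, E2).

{(10, 18), (10, 28), (16, 26), (18, 28), (30, 37), (30, 39), (37, 39), (9, 10), (9, 18), (9, 28)}

ρ[E→E2]: schema becomes (D, E2); tuples unchanged.
Natural join on D: {(1, 30, 30), (1, 30, 37), (1, 30, 39), (1, 37, 30), (1, 37, 37), (1, 37, 39), (1, 39, 30), (1, 39, 37), (1, 39, 39), (39, 10, 10), (39, 10, 18), (39, 10, 28), (39, 10, 9), (39, 18, 10), (39, 18, 18), (39, 18, 28), (39, 18, 9), (39, 28, 10), (39, 28, 18), (39, 28, 28), (39, 28, 9), (39, 9, 10), (39, 9, 18), (39, 9, 28), (39, 9, 9), (8, 16, 16), (8, 16, 26), (8, 26, 16), (8, 26, 26)}
Filtering on E < E2 leaves {(1, 30, 37), (1, 30, 39), (1, 37, 39), (39, 10, 18), (39, 10, 28), (39, 18, 28), (39, 9, 10), (39, 9, 18), (39, 9, 28), (8, 16, 26)}.
π[E, E2]: project onto (E, E2) → {(10, 18), (10, 28), (16, 26), (18, 28), (30, 37), (30, 39), (37, 39), (9, 10), (9, 18), (9, 28)}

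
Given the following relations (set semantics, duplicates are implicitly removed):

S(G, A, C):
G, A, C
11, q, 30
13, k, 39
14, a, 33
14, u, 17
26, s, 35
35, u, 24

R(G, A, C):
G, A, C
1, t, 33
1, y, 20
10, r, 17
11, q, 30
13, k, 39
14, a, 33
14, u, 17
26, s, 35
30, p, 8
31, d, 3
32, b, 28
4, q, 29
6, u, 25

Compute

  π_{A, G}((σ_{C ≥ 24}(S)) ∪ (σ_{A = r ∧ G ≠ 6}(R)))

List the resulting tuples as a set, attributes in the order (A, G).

{(a, 14), (k, 13), (q, 11), (r, 10), (s, 26), (u, 35)}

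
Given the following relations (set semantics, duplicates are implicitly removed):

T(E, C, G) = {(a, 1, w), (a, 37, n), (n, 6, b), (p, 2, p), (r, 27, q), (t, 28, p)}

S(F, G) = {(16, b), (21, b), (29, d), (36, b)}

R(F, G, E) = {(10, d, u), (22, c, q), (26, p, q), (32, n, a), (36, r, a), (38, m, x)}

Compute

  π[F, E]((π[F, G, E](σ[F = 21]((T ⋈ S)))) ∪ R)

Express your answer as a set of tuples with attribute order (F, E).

Natural join on G: {(n, 6, b, 16), (n, 6, b, 21), (n, 6, b, 36)}
σ[F = 21]: keep tuples satisfying F = 21 → {(n, 6, b, 21)}
Keep only column(s) F, G, E: {(21, b, n)}
Set union of the two operands is {(10, d, u), (21, b, n), (22, c, q), (26, p, q), (32, n, a), (36, r, a), (38, m, x)}.
Keep only column(s) F, E: {(10, u), (21, n), (22, q), (26, q), (32, a), (36, a), (38, x)}

{(10, u), (21, n), (22, q), (26, q), (32, a), (36, a), (38, x)}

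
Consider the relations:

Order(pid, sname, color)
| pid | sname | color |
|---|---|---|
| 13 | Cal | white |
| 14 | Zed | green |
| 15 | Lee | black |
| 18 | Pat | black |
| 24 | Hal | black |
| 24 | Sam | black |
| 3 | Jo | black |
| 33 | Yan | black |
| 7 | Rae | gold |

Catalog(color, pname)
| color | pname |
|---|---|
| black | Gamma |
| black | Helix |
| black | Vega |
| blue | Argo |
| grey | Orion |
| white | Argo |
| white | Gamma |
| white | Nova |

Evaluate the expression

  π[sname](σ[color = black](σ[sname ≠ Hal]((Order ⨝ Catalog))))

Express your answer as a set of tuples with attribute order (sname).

Joining Order and Catalog on color yields {(13, Cal, white, Argo), (13, Cal, white, Gamma), (13, Cal, white, Nova), (15, Lee, black, Gamma), (15, Lee, black, Helix), (15, Lee, black, Vega), (18, Pat, black, Gamma), (18, Pat, black, Helix), (18, Pat, black, Vega), (24, Hal, black, Gamma), (24, Hal, black, Helix), (24, Hal, black, Vega), (24, Sam, black, Gamma), (24, Sam, black, Helix), (24, Sam, black, Vega), (3, Jo, black, Gamma), (3, Jo, black, Helix), (3, Jo, black, Vega), (33, Yan, black, Gamma), (33, Yan, black, Helix), (33, Yan, black, Vega)}.
Selection sname ≠ Hal: {(13, Cal, white, Argo), (13, Cal, white, Gamma), (13, Cal, white, Nova), (15, Lee, black, Gamma), (15, Lee, black, Helix), (15, Lee, black, Vega), (18, Pat, black, Gamma), (18, Pat, black, Helix), (18, Pat, black, Vega), (24, Sam, black, Gamma), (24, Sam, black, Helix), (24, Sam, black, Vega), (3, Jo, black, Gamma), (3, Jo, black, Helix), (3, Jo, black, Vega), (33, Yan, black, Gamma), (33, Yan, black, Helix), (33, Yan, black, Vega)}
Selection color = black: {(15, Lee, black, Gamma), (15, Lee, black, Helix), (15, Lee, black, Vega), (18, Pat, black, Gamma), (18, Pat, black, Helix), (18, Pat, black, Vega), (24, Sam, black, Gamma), (24, Sam, black, Helix), (24, Sam, black, Vega), (3, Jo, black, Gamma), (3, Jo, black, Helix), (3, Jo, black, Vega), (33, Yan, black, Gamma), (33, Yan, black, Helix), (33, Yan, black, Vega)}
Keep only column(s) sname (10 duplicate(s) eliminated): {Jo, Lee, Pat, Sam, Yan}

{Jo, Lee, Pat, Sam, Yan}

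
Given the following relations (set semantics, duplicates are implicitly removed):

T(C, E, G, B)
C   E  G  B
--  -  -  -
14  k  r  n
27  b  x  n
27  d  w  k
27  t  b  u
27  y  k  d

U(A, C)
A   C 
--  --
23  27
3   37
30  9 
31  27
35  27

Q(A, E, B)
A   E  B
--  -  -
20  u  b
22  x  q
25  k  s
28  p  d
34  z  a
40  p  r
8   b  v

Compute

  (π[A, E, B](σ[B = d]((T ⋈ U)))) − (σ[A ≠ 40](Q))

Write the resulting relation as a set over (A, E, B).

{(23, y, d), (31, y, d), (35, y, d)}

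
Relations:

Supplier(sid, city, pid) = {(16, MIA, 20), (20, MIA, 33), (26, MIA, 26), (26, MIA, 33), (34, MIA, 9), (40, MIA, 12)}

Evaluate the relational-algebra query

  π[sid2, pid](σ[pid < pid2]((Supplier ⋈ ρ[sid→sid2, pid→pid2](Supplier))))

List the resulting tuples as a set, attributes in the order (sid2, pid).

ρ[sid→sid2, pid→pid2]: schema becomes (sid2, city, pid2); tuples unchanged.
Natural join on city: {(16, MIA, 20, 16, 20), (16, MIA, 20, 20, 33), (16, MIA, 20, 26, 26), (16, MIA, 20, 26, 33), (16, MIA, 20, 34, 9), (16, MIA, 20, 40, 12), (20, MIA, 33, 16, 20), (20, MIA, 33, 20, 33), (20, MIA, 33, 26, 26), (20, MIA, 33, 26, 33), (20, MIA, 33, 34, 9), (20, MIA, 33, 40, 12), (26, MIA, 26, 16, 20), (26, MIA, 26, 20, 33), (26, MIA, 26, 26, 26), (26, MIA, 26, 26, 33), (26, MIA, 26, 34, 9), (26, MIA, 26, 40, 12), (26, MIA, 33, 16, 20), (26, MIA, 33, 20, 33), (26, MIA, 33, 26, 26), (26, MIA, 33, 26, 33), (26, MIA, 33, 34, 9), (26, MIA, 33, 40, 12), (34, MIA, 9, 16, 20), (34, MIA, 9, 20, 33), (34, MIA, 9, 26, 26), (34, MIA, 9, 26, 33), (34, MIA, 9, 34, 9), (34, MIA, 9, 40, 12), (40, MIA, 12, 16, 20), (40, MIA, 12, 20, 33), (40, MIA, 12, 26, 26), (40, MIA, 12, 26, 33), (40, MIA, 12, 34, 9), (40, MIA, 12, 40, 12)}
Filtering on pid < pid2 leaves {(16, MIA, 20, 20, 33), (16, MIA, 20, 26, 26), (16, MIA, 20, 26, 33), (26, MIA, 26, 20, 33), (26, MIA, 26, 26, 33), (34, MIA, 9, 16, 20), (34, MIA, 9, 20, 33), (34, MIA, 9, 26, 26), (34, MIA, 9, 26, 33), (34, MIA, 9, 40, 12), (40, MIA, 12, 16, 20), (40, MIA, 12, 20, 33), (40, MIA, 12, 26, 26), (40, MIA, 12, 26, 33)}.
Projecting to sid2, pid (3 duplicate(s) eliminated): {(16, 12), (16, 9), (20, 12), (20, 20), (20, 26), (20, 9), (26, 12), (26, 20), (26, 26), (26, 9), (40, 9)}

{(16, 12), (16, 9), (20, 12), (20, 20), (20, 26), (20, 9), (26, 12), (26, 20), (26, 26), (26, 9), (40, 9)}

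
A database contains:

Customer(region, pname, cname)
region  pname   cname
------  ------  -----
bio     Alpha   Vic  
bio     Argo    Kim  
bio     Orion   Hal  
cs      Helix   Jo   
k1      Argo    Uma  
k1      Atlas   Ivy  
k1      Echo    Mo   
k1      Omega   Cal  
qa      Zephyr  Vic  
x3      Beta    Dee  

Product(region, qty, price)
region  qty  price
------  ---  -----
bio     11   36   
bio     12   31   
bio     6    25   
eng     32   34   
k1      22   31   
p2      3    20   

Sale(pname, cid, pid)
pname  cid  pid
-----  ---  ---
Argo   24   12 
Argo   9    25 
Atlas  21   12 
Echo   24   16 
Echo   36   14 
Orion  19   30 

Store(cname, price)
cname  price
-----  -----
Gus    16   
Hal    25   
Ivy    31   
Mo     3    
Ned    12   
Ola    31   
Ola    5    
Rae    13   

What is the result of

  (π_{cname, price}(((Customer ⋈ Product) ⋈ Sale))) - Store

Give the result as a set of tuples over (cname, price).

Joining Customer and Product on region yields {(bio, Alpha, Vic, 11, 36), (bio, Alpha, Vic, 12, 31), (bio, Alpha, Vic, 6, 25), (bio, Argo, Kim, 11, 36), (bio, Argo, Kim, 12, 31), (bio, Argo, Kim, 6, 25), (bio, Orion, Hal, 11, 36), (bio, Orion, Hal, 12, 31), (bio, Orion, Hal, 6, 25), (k1, Argo, Uma, 22, 31), (k1, Atlas, Ivy, 22, 31), (k1, Echo, Mo, 22, 31), (k1, Omega, Cal, 22, 31)}.
Joining (Customer ⋈ Product) and Sale on pname yields {(bio, Argo, Kim, 11, 36, 24, 12), (bio, Argo, Kim, 11, 36, 9, 25), (bio, Argo, Kim, 12, 31, 24, 12), (bio, Argo, Kim, 12, 31, 9, 25), (bio, Argo, Kim, 6, 25, 24, 12), (bio, Argo, Kim, 6, 25, 9, 25), (bio, Orion, Hal, 11, 36, 19, 30), (bio, Orion, Hal, 12, 31, 19, 30), (bio, Orion, Hal, 6, 25, 19, 30), (k1, Argo, Uma, 22, 31, 24, 12), (k1, Argo, Uma, 22, 31, 9, 25), (k1, Atlas, Ivy, 22, 31, 21, 12), (k1, Echo, Mo, 22, 31, 24, 16), (k1, Echo, Mo, 22, 31, 36, 14)}.
Projecting to cname, price (5 duplicate(s) eliminated): {(Hal, 25), (Hal, 31), (Hal, 36), (Ivy, 31), (Kim, 25), (Kim, 31), (Kim, 36), (Mo, 31), (Uma, 31)}
Set difference of the two operands is {(Hal, 31), (Hal, 36), (Kim, 25), (Kim, 31), (Kim, 36), (Mo, 31), (Uma, 31)}.

{(Hal, 31), (Hal, 36), (Kim, 25), (Kim, 31), (Kim, 36), (Mo, 31), (Uma, 31)}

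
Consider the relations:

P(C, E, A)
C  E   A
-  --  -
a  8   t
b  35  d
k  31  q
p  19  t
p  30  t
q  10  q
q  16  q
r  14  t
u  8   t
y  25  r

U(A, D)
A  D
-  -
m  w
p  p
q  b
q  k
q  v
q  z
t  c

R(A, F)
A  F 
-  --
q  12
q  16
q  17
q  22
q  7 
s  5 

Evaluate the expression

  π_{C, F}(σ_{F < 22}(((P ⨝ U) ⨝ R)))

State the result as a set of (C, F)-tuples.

P ⋈ U (natural join on A): {(a, 8, t, c), (k, 31, q, b), (k, 31, q, k), (k, 31, q, v), (k, 31, q, z), (p, 19, t, c), (p, 30, t, c), (q, 10, q, b), (q, 10, q, k), (q, 10, q, v), (q, 10, q, z), (q, 16, q, b), (q, 16, q, k), (q, 16, q, v), (q, 16, q, z), (r, 14, t, c), (u, 8, t, c)}
(P ⨝ U) ⋈ R (natural join on A): {(k, 31, q, b, 12), (k, 31, q, b, 16), (k, 31, q, b, 17), (k, 31, q, b, 22), (k, 31, q, b, 7), (k, 31, q, k, 12), (k, 31, q, k, 16), (k, 31, q, k, 17), (k, 31, q, k, 22), (k, 31, q, k, 7), (k, 31, q, v, 12), (k, 31, q, v, 16), (k, 31, q, v, 17), (k, 31, q, v, 22), (k, 31, q, v, 7), (k, 31, q, z, 12), (k, 31, q, z, 16), (k, 31, q, z, 17), (k, 31, q, z, 22), (k, 31, q, z, 7), (q, 10, q, b, 12), (q, 10, q, b, 16), (q, 10, q, b, 17), (q, 10, q, b, 22), (q, 10, q, b, 7), (q, 10, q, k, 12), (q, 10, q, k, 16), (q, 10, q, k, 17), (q, 10, q, k, 22), (q, 10, q, k, 7), (q, 10, q, v, 12), (q, 10, q, v, 16), (q, 10, q, v, 17), (q, 10, q, v, 22), (q, 10, q, v, 7), (q, 10, q, z, 12), (q, 10, q, z, 16), (q, 10, q, z, 17), (q, 10, q, z, 22), (q, 10, q, z, 7), (q, 16, q, b, 12), (q, 16, q, b, 16), (q, 16, q, b, 17), (q, 16, q, b, 22), (q, 16, q, b, 7), (q, 16, q, k, 12), (q, 16, q, k, 16), (q, 16, q, k, 17), (q, 16, q, k, 22), (q, 16, q, k, 7), (q, 16, q, v, 12), (q, 16, q, v, 16), (q, 16, q, v, 17), (q, 16, q, v, 22), (q, 16, q, v, 7), (q, 16, q, z, 12), (q, 16, q, z, 16), (q, 16, q, z, 17), (q, 16, q, z, 22), (q, 16, q, z, 7)}
Apply σ_{F < 22}; surviving tuples: {(k, 31, q, b, 12), (k, 31, q, b, 16), (k, 31, q, b, 17), (k, 31, q, b, 7), (k, 31, q, k, 12), (k, 31, q, k, 16), (k, 31, q, k, 17), (k, 31, q, k, 7), (k, 31, q, v, 12), (k, 31, q, v, 16), (k, 31, q, v, 17), (k, 31, q, v, 7), (k, 31, q, z, 12), (k, 31, q, z, 16), (k, 31, q, z, 17), (k, 31, q, z, 7), (q, 10, q, b, 12), (q, 10, q, b, 16), (q, 10, q, b, 17), (q, 10, q, b, 7), (q, 10, q, k, 12), (q, 10, q, k, 16), (q, 10, q, k, 17), (q, 10, q, k, 7), (q, 10, q, v, 12), (q, 10, q, v, 16), (q, 10, q, v, 17), (q, 10, q, v, 7), (q, 10, q, z, 12), (q, 10, q, z, 16), (q, 10, q, z, 17), (q, 10, q, z, 7), (q, 16, q, b, 12), (q, 16, q, b, 16), (q, 16, q, b, 17), (q, 16, q, b, 7), (q, 16, q, k, 12), (q, 16, q, k, 16), (q, 16, q, k, 17), (q, 16, q, k, 7), (q, 16, q, v, 12), (q, 16, q, v, 16), (q, 16, q, v, 17), (q, 16, q, v, 7), (q, 16, q, z, 12), (q, 16, q, z, 16), (q, 16, q, z, 17), (q, 16, q, z, 7)}
Projecting to C, F (40 duplicate(s) eliminated): {(k, 12), (k, 16), (k, 17), (k, 7), (q, 12), (q, 16), (q, 17), (q, 7)}

{(k, 12), (k, 16), (k, 17), (k, 7), (q, 12), (q, 16), (q, 17), (q, 7)}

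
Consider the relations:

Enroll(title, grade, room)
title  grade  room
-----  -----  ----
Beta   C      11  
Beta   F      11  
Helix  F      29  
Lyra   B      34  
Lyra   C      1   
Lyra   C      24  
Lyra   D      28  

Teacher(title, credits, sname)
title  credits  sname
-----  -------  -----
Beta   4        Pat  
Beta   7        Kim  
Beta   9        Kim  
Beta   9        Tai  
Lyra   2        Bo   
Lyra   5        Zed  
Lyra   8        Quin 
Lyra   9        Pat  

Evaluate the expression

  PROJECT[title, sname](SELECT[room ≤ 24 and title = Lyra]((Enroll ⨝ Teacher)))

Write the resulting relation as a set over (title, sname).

{(Lyra, Bo), (Lyra, Pat), (Lyra, Quin), (Lyra, Zed)}

Natural join on title: {(Beta, C, 11, 4, Pat), (Beta, C, 11, 7, Kim), (Beta, C, 11, 9, Kim), (Beta, C, 11, 9, Tai), (Beta, F, 11, 4, Pat), (Beta, F, 11, 7, Kim), (Beta, F, 11, 9, Kim), (Beta, F, 11, 9, Tai), (Lyra, B, 34, 2, Bo), (Lyra, B, 34, 5, Zed), (Lyra, B, 34, 8, Quin), (Lyra, B, 34, 9, Pat), (Lyra, C, 1, 2, Bo), (Lyra, C, 1, 5, Zed), (Lyra, C, 1, 8, Quin), (Lyra, C, 1, 9, Pat), (Lyra, C, 24, 2, Bo), (Lyra, C, 24, 5, Zed), (Lyra, C, 24, 8, Quin), (Lyra, C, 24, 9, Pat), (Lyra, D, 28, 2, Bo), (Lyra, D, 28, 5, Zed), (Lyra, D, 28, 8, Quin), (Lyra, D, 28, 9, Pat)}
σ[room ≤ 24 and title = Lyra]: keep tuples satisfying room ≤ 24 and title = Lyra → {(Lyra, C, 1, 2, Bo), (Lyra, C, 1, 5, Zed), (Lyra, C, 1, 8, Quin), (Lyra, C, 1, 9, Pat), (Lyra, C, 24, 2, Bo), (Lyra, C, 24, 5, Zed), (Lyra, C, 24, 8, Quin), (Lyra, C, 24, 9, Pat)}
π_{title, sname} gives {(Lyra, Bo), (Lyra, Pat), (Lyra, Quin), (Lyra, Zed)} (4 duplicate(s) eliminated).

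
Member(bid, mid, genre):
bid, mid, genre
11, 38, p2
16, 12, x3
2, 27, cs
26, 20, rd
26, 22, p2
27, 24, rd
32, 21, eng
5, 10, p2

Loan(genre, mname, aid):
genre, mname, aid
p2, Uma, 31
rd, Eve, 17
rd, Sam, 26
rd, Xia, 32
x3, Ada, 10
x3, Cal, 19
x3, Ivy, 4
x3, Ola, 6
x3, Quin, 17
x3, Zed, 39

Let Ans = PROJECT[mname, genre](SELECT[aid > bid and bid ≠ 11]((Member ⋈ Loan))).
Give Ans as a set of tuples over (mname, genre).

Natural join on genre: {(11, 38, p2, Uma, 31), (16, 12, x3, Ada, 10), (16, 12, x3, Cal, 19), (16, 12, x3, Ivy, 4), (16, 12, x3, Ola, 6), (16, 12, x3, Quin, 17), (16, 12, x3, Zed, 39), (26, 20, rd, Eve, 17), (26, 20, rd, Sam, 26), (26, 20, rd, Xia, 32), (26, 22, p2, Uma, 31), (27, 24, rd, Eve, 17), (27, 24, rd, Sam, 26), (27, 24, rd, Xia, 32), (5, 10, p2, Uma, 31)}
Filtering on aid > bid and bid ≠ 11 leaves {(16, 12, x3, Cal, 19), (16, 12, x3, Quin, 17), (16, 12, x3, Zed, 39), (26, 20, rd, Xia, 32), (26, 22, p2, Uma, 31), (27, 24, rd, Xia, 32), (5, 10, p2, Uma, 31)}.
π_{mname, genre} gives {(Cal, x3), (Quin, x3), (Uma, p2), (Xia, rd), (Zed, x3)} (2 duplicate(s) eliminated).

{(Cal, x3), (Quin, x3), (Uma, p2), (Xia, rd), (Zed, x3)}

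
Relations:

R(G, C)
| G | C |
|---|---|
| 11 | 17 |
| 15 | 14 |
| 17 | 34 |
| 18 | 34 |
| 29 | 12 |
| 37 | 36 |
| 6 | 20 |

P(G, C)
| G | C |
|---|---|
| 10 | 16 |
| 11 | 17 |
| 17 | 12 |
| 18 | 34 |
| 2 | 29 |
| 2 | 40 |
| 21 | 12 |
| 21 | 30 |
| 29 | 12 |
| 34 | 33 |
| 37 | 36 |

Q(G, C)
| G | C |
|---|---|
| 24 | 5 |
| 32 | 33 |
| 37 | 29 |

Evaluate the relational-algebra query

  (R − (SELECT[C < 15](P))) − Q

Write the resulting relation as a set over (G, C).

{(11, 17), (15, 14), (17, 34), (18, 34), (37, 36), (6, 20)}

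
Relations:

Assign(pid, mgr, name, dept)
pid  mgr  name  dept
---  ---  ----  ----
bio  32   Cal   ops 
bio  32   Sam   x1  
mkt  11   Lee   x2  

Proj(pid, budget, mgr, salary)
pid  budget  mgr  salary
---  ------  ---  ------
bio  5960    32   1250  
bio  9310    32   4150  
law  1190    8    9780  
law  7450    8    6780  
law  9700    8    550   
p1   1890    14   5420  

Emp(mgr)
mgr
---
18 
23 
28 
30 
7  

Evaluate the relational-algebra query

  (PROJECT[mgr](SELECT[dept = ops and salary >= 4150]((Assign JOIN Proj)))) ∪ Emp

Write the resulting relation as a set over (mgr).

Natural join on pid, mgr: {(bio, 32, Cal, ops, 5960, 1250), (bio, 32, Cal, ops, 9310, 4150), (bio, 32, Sam, x1, 5960, 1250), (bio, 32, Sam, x1, 9310, 4150)}
σ[dept = ops and salary >= 4150]: keep tuples satisfying dept = ops and salary >= 4150 → {(bio, 32, Cal, ops, 9310, 4150)}
π_{mgr} gives {32}.
Taking the union: {18, 23, 28, 30, 32, 7}

{18, 23, 28, 30, 32, 7}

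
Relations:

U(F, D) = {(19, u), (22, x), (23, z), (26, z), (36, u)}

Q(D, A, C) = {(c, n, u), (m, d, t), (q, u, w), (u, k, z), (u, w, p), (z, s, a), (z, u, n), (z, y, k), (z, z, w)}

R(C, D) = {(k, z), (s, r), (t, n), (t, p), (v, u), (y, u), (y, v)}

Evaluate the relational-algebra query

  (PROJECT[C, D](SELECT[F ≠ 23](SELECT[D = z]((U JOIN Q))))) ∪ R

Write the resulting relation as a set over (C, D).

Natural join on D: {(19, u, k, z), (19, u, w, p), (23, z, s, a), (23, z, u, n), (23, z, y, k), (23, z, z, w), (26, z, s, a), (26, z, u, n), (26, z, y, k), (26, z, z, w), (36, u, k, z), (36, u, w, p)}
σ[D = z]: keep tuples satisfying D = z → {(23, z, s, a), (23, z, u, n), (23, z, y, k), (23, z, z, w), (26, z, s, a), (26, z, u, n), (26, z, y, k), (26, z, z, w)}
σ[F ≠ 23]: keep tuples satisfying F ≠ 23 → {(26, z, s, a), (26, z, u, n), (26, z, y, k), (26, z, z, w)}
π[C, D]: project onto (C, D) → {(a, z), (k, z), (n, z), (w, z)}
Taking the union: {(a, z), (k, z), (n, z), (s, r), (t, n), (t, p), (v, u), (w, z), (y, u), (y, v)}

{(a, z), (k, z), (n, z), (s, r), (t, n), (t, p), (v, u), (w, z), (y, u), (y, v)}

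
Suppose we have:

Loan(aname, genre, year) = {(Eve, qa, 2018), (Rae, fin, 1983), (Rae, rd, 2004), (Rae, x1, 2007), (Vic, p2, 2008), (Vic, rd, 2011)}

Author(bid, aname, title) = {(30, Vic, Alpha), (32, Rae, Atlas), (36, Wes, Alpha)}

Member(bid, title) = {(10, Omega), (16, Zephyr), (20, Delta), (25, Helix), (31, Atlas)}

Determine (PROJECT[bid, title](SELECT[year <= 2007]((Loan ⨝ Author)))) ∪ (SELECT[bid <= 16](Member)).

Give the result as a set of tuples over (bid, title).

{(10, Omega), (16, Zephyr), (32, Atlas)}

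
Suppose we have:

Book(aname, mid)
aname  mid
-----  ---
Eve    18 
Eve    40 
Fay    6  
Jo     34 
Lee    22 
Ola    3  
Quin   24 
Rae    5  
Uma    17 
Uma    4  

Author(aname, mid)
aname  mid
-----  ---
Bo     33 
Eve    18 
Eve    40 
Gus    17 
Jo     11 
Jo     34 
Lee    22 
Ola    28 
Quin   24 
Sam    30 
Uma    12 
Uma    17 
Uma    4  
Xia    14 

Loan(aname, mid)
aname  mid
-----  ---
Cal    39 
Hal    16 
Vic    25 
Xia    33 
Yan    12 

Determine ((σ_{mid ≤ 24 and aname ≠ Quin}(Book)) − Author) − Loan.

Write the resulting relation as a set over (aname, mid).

{(Fay, 6), (Ola, 3), (Rae, 5)}

Apply σ_{mid ≤ 24 and aname ≠ Quin}; surviving tuples: {(Eve, 18), (Fay, 6), (Lee, 22), (Ola, 3), (Rae, 5), (Uma, 17), (Uma, 4)}
Taking the difference: {(Fay, 6), (Ola, 3), (Rae, 5)}
Taking the difference: {(Fay, 6), (Ola, 3), (Rae, 5)}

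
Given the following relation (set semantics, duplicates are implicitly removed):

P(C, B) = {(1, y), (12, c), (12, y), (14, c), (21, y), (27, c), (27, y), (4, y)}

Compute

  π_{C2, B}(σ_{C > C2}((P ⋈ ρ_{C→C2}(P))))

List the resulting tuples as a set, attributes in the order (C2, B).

{(1, y), (12, c), (12, y), (14, c), (21, y), (4, y)}

ρ[C→C2]: schema becomes (C2, B); tuples unchanged.
Joining P and ρ_{C→C2}(P) on B yields {(1, y, 1), (1, y, 12), (1, y, 21), (1, y, 27), (1, y, 4), (12, c, 12), (12, c, 14), (12, c, 27), (12, y, 1), (12, y, 12), (12, y, 21), (12, y, 27), (12, y, 4), (14, c, 12), (14, c, 14), (14, c, 27), (21, y, 1), (21, y, 12), (21, y, 21), (21, y, 27), (21, y, 4), (27, c, 12), (27, c, 14), (27, c, 27), (27, y, 1), (27, y, 12), (27, y, 21), (27, y, 27), (27, y, 4), (4, y, 1), (4, y, 12), (4, y, 21), (4, y, 27), (4, y, 4)}.
Apply σ_{C > C2}; surviving tuples: {(12, y, 1), (12, y, 4), (14, c, 12), (21, y, 1), (21, y, 12), (21, y, 4), (27, c, 12), (27, c, 14), (27, y, 1), (27, y, 12), (27, y, 21), (27, y, 4), (4, y, 1)}
π[C2, B]: project onto (C2, B) (7 duplicate(s) eliminated) → {(1, y), (12, c), (12, y), (14, c), (21, y), (4, y)}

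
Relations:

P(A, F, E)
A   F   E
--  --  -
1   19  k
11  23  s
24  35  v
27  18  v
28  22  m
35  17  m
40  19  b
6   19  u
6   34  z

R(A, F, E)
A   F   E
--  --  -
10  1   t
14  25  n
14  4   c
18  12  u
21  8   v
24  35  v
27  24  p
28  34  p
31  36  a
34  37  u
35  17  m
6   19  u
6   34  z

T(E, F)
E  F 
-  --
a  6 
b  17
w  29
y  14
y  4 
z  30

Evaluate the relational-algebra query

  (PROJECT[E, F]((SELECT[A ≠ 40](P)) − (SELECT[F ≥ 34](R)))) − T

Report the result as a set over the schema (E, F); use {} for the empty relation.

Selection A ≠ 40: {(1, 19, k), (11, 23, s), (24, 35, v), (27, 18, v), (28, 22, m), (35, 17, m), (6, 19, u), (6, 34, z)}
Selection F ≥ 34: {(24, 35, v), (28, 34, p), (31, 36, a), (34, 37, u), (6, 34, z)}
Difference: {(1, 19, k), (11, 23, s), (24, 35, v), (27, 18, v), (28, 22, m), (35, 17, m), (6, 19, u), (6, 34, z)} with {(24, 35, v), (28, 34, p), (31, 36, a), (34, 37, u), (6, 34, z)} → {(1, 19, k), (11, 23, s), (27, 18, v), (28, 22, m), (35, 17, m), (6, 19, u)}
Projecting to E, F: {(k, 19), (m, 17), (m, 22), (s, 23), (u, 19), (v, 18)}
Difference: {(k, 19), (m, 17), (m, 22), (s, 23), (u, 19), (v, 18)} with {(a, 6), (b, 17), (w, 29), (y, 14), (y, 4), (z, 30)} → {(k, 19), (m, 17), (m, 22), (s, 23), (u, 19), (v, 18)}

{(k, 19), (m, 17), (m, 22), (s, 23), (u, 19), (v, 18)}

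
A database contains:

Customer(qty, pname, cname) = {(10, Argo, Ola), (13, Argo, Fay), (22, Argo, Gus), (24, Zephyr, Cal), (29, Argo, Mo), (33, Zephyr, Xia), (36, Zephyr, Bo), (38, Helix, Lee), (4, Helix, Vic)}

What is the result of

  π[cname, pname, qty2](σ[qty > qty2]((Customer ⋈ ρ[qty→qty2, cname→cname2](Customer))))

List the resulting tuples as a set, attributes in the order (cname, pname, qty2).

ρ[qty→qty2, cname→cname2]: schema becomes (qty2, pname, cname2); tuples unchanged.
Customer ⋈ ρ[qty→qty2, cname→cname2](Customer) (natural join on pname): {(10, Argo, Ola, 10, Ola), (10, Argo, Ola, 13, Fay), (10, Argo, Ola, 22, Gus), (10, Argo, Ola, 29, Mo), (13, Argo, Fay, 10, Ola), (13, Argo, Fay, 13, Fay), (13, Argo, Fay, 22, Gus), (13, Argo, Fay, 29, Mo), (22, Argo, Gus, 10, Ola), (22, Argo, Gus, 13, Fay), (22, Argo, Gus, 22, Gus), (22, Argo, Gus, 29, Mo), (24, Zephyr, Cal, 24, Cal), (24, Zephyr, Cal, 33, Xia), (24, Zephyr, Cal, 36, Bo), (29, Argo, Mo, 10, Ola), (29, Argo, Mo, 13, Fay), (29, Argo, Mo, 22, Gus), (29, Argo, Mo, 29, Mo), (33, Zephyr, Xia, 24, Cal), (33, Zephyr, Xia, 33, Xia), (33, Zephyr, Xia, 36, Bo), (36, Zephyr, Bo, 24, Cal), (36, Zephyr, Bo, 33, Xia), (36, Zephyr, Bo, 36, Bo), (38, Helix, Lee, 38, Lee), (38, Helix, Lee, 4, Vic), (4, Helix, Vic, 38, Lee), (4, Helix, Vic, 4, Vic)}
Apply σ_{qty > qty2}; surviving tuples: {(13, Argo, Fay, 10, Ola), (22, Argo, Gus, 10, Ola), (22, Argo, Gus, 13, Fay), (29, Argo, Mo, 10, Ola), (29, Argo, Mo, 13, Fay), (29, Argo, Mo, 22, Gus), (33, Zephyr, Xia, 24, Cal), (36, Zephyr, Bo, 24, Cal), (36, Zephyr, Bo, 33, Xia), (38, Helix, Lee, 4, Vic)}
Projecting to cname, pname, qty2: {(Bo, Zephyr, 24), (Bo, Zephyr, 33), (Fay, Argo, 10), (Gus, Argo, 10), (Gus, Argo, 13), (Lee, Helix, 4), (Mo, Argo, 10), (Mo, Argo, 13), (Mo, Argo, 22), (Xia, Zephyr, 24)}

{(Bo, Zephyr, 24), (Bo, Zephyr, 33), (Fay, Argo, 10), (Gus, Argo, 10), (Gus, Argo, 13), (Lee, Helix, 4), (Mo, Argo, 10), (Mo, Argo, 13), (Mo, Argo, 22), (Xia, Zephyr, 24)}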